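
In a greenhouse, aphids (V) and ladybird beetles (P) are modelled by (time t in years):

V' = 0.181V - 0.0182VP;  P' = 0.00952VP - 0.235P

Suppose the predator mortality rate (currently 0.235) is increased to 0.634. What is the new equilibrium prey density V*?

V* ≈ 66.6

At the interior fixed point, setting dP/dt = 0 with P > 0 fixes V* = (predator death rate)/(VP coefficient) — independent of the other coefficients.
With the change, V* = 0.634/0.00952 = 66.6; it rises from 24.7.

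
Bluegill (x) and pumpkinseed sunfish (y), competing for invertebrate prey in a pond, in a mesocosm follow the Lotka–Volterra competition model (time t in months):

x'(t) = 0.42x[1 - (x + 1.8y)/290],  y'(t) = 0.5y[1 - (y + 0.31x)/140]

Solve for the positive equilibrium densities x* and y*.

Setting both brackets to zero gives the nullclines x + 1.8y = 290 and 0.31x + y = 140.
Substituting y = 140 - 0.31x into the first: x(1 - 1.8·0.31) = 290 - 1.8·140.
So x* = 38/0.442 = 86, and then y* = 140 - 0.31·86 = 113.

x* ≈ 86, y* ≈ 113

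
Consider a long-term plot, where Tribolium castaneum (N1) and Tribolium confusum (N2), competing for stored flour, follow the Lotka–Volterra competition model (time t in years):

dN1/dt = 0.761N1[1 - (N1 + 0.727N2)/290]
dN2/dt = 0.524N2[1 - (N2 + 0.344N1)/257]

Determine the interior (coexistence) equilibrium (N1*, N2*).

Setting both brackets to zero gives the nullclines N1 + 0.727N2 = 290 and 0.344N1 + N2 = 257.
Substituting N2 = 257 - 0.344N1 into the first: N1(1 - 0.727·0.344) = 290 - 0.727·257.
So N1* = 103/0.75 = 138, and then N2* = 257 - 0.344·138 = 210.

N1* ≈ 138, N2* ≈ 210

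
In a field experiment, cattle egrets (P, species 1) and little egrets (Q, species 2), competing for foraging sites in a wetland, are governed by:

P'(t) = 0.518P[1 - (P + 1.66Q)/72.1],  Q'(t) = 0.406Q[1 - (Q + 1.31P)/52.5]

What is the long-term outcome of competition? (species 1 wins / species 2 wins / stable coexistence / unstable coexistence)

unstable coexistence (outcome depends on initial conditions)

Compare the nullcline intercepts: K1/α12 = 72.1/1.66 = 43.4 < K2 = 52.5; K2/α21 = 52.5/1.31 = 40.1 < K1 = 72.1.
Since both are reversed, neither can invade when rare; the interior point is a saddle.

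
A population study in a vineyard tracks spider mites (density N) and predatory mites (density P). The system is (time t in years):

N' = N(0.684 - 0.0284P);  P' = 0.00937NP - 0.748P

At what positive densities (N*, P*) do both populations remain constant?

N* ≈ 79.8, P* ≈ 24.1

Set dP/dt = 0 with P > 0: 0.00937N - 0.748 = 0, so N* = 0.748/0.00937 = 79.8.
Set dN/dt = 0 with N > 0: 0.684 - 0.0284P = 0, so P* = 0.684/0.0284 = 24.1.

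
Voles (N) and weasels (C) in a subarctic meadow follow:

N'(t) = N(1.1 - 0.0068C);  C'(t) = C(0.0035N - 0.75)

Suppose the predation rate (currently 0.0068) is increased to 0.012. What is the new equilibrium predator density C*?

C* ≈ 91.7

At the interior fixed point, setting dN/dt = 0 with N > 0 fixes C* = (prey growth rate)/(NC coefficient) — independent of the other coefficients.
With the change, C* = 1.1/0.012 = 91.7; it falls from 162.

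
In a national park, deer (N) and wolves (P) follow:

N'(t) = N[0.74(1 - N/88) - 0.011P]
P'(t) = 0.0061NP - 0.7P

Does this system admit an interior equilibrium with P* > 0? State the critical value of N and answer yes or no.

The predator equation gives dP/dt > 0 only when N > 0.7/0.0061 = 115.
Without the predator, N → K = 88. Since 88 < 115, the predator cannot invade.

Threshold N = 115; K < 115, so no, the predator goes extinct.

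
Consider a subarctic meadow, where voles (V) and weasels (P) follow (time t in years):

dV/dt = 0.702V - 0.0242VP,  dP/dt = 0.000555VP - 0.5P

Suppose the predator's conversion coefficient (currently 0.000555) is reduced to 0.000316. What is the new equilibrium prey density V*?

At the interior fixed point, setting dP/dt = 0 with P > 0 fixes V* = (predator death rate)/(VP coefficient) — independent of the other coefficients.
With the change, V* = 0.5/0.000316 = 1580; it rises from 901.

V* ≈ 1580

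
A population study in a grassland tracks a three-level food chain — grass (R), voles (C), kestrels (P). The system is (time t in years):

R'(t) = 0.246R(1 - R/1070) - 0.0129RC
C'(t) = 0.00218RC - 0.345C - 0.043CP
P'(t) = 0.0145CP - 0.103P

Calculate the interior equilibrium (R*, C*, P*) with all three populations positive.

R* ≈ 671, C* ≈ 7.1, P* ≈ 26

From dP/dt = 0: 0.0145C* = 0.103, so C* = 7.1.
From dR/dt = 0: 0.246(1 - R*/1070) = 0.0129·7.1, giving R* = 1070·(1 - 0.372) = 671.
From dC/dt = 0: 0.00218·671 - 0.345 = 0.043P*, so P* = 1.12/0.043 = 26.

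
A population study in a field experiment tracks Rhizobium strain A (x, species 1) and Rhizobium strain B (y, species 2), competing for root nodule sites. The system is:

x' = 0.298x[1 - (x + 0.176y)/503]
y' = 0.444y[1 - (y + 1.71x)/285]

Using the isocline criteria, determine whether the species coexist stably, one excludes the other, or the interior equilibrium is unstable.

species 1 excludes species 2

Compare the nullcline intercepts: K1/α12 = 503/0.176 = 2860 > K2 = 285; K2/α21 = 285/1.71 = 167 < K1 = 503.
Since the inequalities point opposite ways, species 1 can invade but species 2 cannot.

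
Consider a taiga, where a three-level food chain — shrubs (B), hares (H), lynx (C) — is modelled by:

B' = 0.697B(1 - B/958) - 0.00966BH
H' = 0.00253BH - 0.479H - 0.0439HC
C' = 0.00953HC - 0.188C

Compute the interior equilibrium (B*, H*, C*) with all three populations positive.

B* ≈ 696, H* ≈ 19.7, C* ≈ 29.2

From dC/dt = 0: 0.00953H* = 0.188, so H* = 19.7.
From dB/dt = 0: 0.697(1 - B*/958) = 0.00966·19.7, giving B* = 958·(1 - 0.273) = 696.
From dH/dt = 0: 0.00253·696 - 0.479 = 0.0439C*, so C* = 1.28/0.0439 = 29.2.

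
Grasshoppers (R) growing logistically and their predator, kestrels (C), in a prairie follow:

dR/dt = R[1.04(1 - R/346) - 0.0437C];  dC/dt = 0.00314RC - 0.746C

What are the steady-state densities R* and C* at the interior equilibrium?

R* ≈ 238, C* ≈ 7.46

From dC/dt = 0 with C > 0: 0.00314R* = 0.746, so R* = 238.
Substitute into dR/dt = 0: 1.04(1 - 238/346) = 0.0437C*.
The bracket is 0.313, giving C* = 0.326/0.0437 = 7.46.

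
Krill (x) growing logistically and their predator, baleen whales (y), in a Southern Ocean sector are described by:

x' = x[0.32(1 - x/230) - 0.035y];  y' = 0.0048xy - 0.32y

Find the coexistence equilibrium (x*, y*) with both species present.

x* ≈ 66.7, y* ≈ 6.49

From dy/dt = 0 with y > 0: 0.0048x* = 0.32, so x* = 66.7.
Substitute into dx/dt = 0: 0.32(1 - 66.7/230) = 0.035y*.
The bracket is 0.71, giving y* = 0.227/0.035 = 6.49.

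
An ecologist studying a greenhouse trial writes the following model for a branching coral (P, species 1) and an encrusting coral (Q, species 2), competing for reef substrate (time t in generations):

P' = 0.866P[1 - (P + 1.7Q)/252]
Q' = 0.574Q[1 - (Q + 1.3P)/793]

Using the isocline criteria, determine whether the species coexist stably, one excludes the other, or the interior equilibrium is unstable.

Compare the nullcline intercepts: K1/α12 = 252/1.7 = 148 < K2 = 793; K2/α21 = 793/1.3 = 610 > K1 = 252.
Since the inequalities point opposite ways, species 2 can invade but species 1 cannot.

species 2 excludes species 1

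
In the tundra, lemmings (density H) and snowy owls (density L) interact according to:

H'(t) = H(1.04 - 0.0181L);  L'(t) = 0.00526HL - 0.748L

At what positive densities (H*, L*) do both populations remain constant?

Set dL/dt = 0 with L > 0: 0.00526H - 0.748 = 0, so H* = 0.748/0.00526 = 142.
Set dH/dt = 0 with H > 0: 1.04 - 0.0181L = 0, so L* = 1.04/0.0181 = 57.5.

H* ≈ 142, L* ≈ 57.5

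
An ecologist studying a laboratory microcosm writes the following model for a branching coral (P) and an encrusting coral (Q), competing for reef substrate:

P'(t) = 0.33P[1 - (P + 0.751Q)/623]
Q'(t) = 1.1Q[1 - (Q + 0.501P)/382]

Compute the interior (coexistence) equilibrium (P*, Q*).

Setting both brackets to zero gives the nullclines P + 0.751Q = 623 and 0.501P + Q = 382.
Substituting Q = 382 - 0.501P into the first: P(1 - 0.751·0.501) = 623 - 0.751·382.
So P* = 336/0.624 = 539, and then Q* = 382 - 0.501·539 = 112.

P* ≈ 539, Q* ≈ 112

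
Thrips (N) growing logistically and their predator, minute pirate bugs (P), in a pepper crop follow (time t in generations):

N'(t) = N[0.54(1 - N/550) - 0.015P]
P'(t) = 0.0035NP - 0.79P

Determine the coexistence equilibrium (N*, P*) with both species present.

N* ≈ 226, P* ≈ 21.2

From dP/dt = 0 with P > 0: 0.0035N* = 0.79, so N* = 226.
Substitute into dN/dt = 0: 0.54(1 - 226/550) = 0.015P*.
The bracket is 0.59, giving P* = 0.318/0.015 = 21.2.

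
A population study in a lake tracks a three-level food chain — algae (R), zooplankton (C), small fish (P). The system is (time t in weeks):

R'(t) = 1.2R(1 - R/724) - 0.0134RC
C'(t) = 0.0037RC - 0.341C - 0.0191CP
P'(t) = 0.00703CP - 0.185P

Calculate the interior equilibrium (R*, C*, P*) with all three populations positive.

R* ≈ 511, C* ≈ 26.3, P* ≈ 81.2

From dP/dt = 0: 0.00703C* = 0.185, so C* = 26.3.
From dR/dt = 0: 1.2(1 - R*/724) = 0.0134·26.3, giving R* = 724·(1 - 0.294) = 511.
From dC/dt = 0: 0.0037·511 - 0.341 = 0.0191P*, so P* = 1.55/0.0191 = 81.2.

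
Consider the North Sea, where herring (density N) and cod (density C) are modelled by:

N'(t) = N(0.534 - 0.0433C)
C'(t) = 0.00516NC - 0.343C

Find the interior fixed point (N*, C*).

N* ≈ 66.5, C* ≈ 12.3

Set dC/dt = 0 with C > 0: 0.00516N - 0.343 = 0, so N* = 0.343/0.00516 = 66.5.
Set dN/dt = 0 with N > 0: 0.534 - 0.0433C = 0, so C* = 0.534/0.0433 = 12.3.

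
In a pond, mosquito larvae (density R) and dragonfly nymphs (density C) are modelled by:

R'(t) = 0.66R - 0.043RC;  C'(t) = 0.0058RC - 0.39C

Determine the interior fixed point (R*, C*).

R* ≈ 67.2, C* ≈ 15.3

Set dC/dt = 0 with C > 0: 0.0058R - 0.39 = 0, so R* = 0.39/0.0058 = 67.2.
Set dR/dt = 0 with R > 0: 0.66 - 0.043C = 0, so C* = 0.66/0.043 = 15.3.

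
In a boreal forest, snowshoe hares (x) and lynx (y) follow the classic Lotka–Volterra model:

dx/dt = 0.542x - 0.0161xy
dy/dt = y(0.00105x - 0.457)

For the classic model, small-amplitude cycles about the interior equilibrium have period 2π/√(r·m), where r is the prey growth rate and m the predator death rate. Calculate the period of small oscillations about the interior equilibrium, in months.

Here r = 0.542 and m = 0.457, so r·m = 0.248.
ω = √0.248 = 0.498 per month, hence T = 2π/ω ≈ 12.6 months.

T ≈ 12.6 months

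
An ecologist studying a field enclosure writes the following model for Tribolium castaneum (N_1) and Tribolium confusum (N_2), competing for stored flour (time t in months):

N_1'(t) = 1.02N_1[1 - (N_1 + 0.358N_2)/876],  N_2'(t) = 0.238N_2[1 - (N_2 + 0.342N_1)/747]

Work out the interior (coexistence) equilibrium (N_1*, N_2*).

Setting both brackets to zero gives the nullclines N_1 + 0.358N_2 = 876 and 0.342N_1 + N_2 = 747.
Substituting N_2 = 747 - 0.342N_1 into the first: N_1(1 - 0.358·0.342) = 876 - 0.358·747.
So N_1* = 609/0.878 = 693, and then N_2* = 747 - 0.342·693 = 510.

N_1* ≈ 693, N_2* ≈ 510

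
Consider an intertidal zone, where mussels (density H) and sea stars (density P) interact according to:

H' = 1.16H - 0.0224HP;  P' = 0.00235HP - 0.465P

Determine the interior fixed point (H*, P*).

Set dP/dt = 0 with P > 0: 0.00235H - 0.465 = 0, so H* = 0.465/0.00235 = 198.
Set dH/dt = 0 with H > 0: 1.16 - 0.0224P = 0, so P* = 1.16/0.0224 = 51.8.

H* ≈ 198, P* ≈ 51.8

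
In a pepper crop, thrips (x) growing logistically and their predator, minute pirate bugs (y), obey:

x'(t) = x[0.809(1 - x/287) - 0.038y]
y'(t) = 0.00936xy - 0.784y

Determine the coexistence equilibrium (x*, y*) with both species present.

From dy/dt = 0 with y > 0: 0.00936x* = 0.784, so x* = 83.8.
Substitute into dx/dt = 0: 0.809(1 - 83.8/287) = 0.038y*.
The bracket is 0.708, giving y* = 0.573/0.038 = 15.1.

x* ≈ 83.8, y* ≈ 15.1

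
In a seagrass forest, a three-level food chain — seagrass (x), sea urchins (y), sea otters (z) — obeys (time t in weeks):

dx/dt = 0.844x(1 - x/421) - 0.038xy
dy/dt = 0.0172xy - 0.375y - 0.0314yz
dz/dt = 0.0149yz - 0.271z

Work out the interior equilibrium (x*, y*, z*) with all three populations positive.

x* ≈ 76.2, y* ≈ 18.2, z* ≈ 29.8

From dz/dt = 0: 0.0149y* = 0.271, so y* = 18.2.
From dx/dt = 0: 0.844(1 - x*/421) = 0.038·18.2, giving x* = 421·(1 - 0.819) = 76.2.
From dy/dt = 0: 0.0172·76.2 - 0.375 = 0.0314z*, so z* = 0.936/0.0314 = 29.8.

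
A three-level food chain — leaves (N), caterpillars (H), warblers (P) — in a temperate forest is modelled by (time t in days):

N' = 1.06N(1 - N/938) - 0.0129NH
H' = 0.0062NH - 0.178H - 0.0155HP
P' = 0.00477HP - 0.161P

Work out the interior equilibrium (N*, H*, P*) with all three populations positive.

From dP/dt = 0: 0.00477H* = 0.161, so H* = 33.8.
From dN/dt = 0: 1.06(1 - N*/938) = 0.0129·33.8, giving N* = 938·(1 - 0.411) = 553.
From dH/dt = 0: 0.0062·553 - 0.178 = 0.0155P*, so P* = 3.25/0.0155 = 210.

N* ≈ 553, H* ≈ 33.8, P* ≈ 210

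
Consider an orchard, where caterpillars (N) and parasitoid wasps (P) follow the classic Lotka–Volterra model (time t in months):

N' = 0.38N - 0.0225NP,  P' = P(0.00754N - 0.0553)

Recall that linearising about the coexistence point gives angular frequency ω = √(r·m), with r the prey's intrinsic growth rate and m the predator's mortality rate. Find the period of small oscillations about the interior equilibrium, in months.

Here r = 0.38 and m = 0.0553, so r·m = 0.021.
ω = √0.021 = 0.145 per month, hence T = 2π/ω ≈ 43.3 months.

T ≈ 43.3 months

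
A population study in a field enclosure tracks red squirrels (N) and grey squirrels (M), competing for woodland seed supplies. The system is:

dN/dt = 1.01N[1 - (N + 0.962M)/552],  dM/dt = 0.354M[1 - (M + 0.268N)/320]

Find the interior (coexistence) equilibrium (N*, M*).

Setting both brackets to zero gives the nullclines N + 0.962M = 552 and 0.268N + M = 320.
Substituting M = 320 - 0.268N into the first: N(1 - 0.962·0.268) = 552 - 0.962·320.
So N* = 244/0.742 = 329, and then M* = 320 - 0.268·329 = 232.

N* ≈ 329, M* ≈ 232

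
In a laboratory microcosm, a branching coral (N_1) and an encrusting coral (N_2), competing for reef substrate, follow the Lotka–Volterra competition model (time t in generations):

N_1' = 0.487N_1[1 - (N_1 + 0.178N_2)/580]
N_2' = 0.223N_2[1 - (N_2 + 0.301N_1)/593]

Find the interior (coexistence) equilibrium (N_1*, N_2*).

N_1* ≈ 501, N_2* ≈ 442

Setting both brackets to zero gives the nullclines N_1 + 0.178N_2 = 580 and 0.301N_1 + N_2 = 593.
Substituting N_2 = 593 - 0.301N_1 into the first: N_1(1 - 0.178·0.301) = 580 - 0.178·593.
So N_1* = 474/0.946 = 501, and then N_2* = 593 - 0.301·501 = 442.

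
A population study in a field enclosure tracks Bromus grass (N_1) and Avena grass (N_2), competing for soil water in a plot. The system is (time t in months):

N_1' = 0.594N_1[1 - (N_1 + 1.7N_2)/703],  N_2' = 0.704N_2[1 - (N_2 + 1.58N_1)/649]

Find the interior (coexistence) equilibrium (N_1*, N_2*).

N_1* ≈ 237, N_2* ≈ 274

Setting both brackets to zero gives the nullclines N_1 + 1.7N_2 = 703 and 1.58N_1 + N_2 = 649.
Substituting N_2 = 649 - 1.58N_1 into the first: N_1(1 - 1.7·1.58) = 703 - 1.7·649.
So N_1* = -400/-1.69 = 237, and then N_2* = 649 - 1.58·237 = 274.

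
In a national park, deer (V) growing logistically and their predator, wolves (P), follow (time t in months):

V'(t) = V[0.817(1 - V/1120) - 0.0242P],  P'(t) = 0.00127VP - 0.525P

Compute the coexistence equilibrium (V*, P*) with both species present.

From dP/dt = 0 with P > 0: 0.00127V* = 0.525, so V* = 413.
Substitute into dV/dt = 0: 0.817(1 - 413/1120) = 0.0242P*.
The bracket is 0.631, giving P* = 0.515/0.0242 = 21.3.

V* ≈ 413, P* ≈ 21.3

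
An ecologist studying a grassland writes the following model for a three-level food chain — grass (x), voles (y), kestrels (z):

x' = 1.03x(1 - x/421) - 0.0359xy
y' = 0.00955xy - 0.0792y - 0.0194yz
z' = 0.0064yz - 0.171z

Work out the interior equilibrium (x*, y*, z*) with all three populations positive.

From dz/dt = 0: 0.0064y* = 0.171, so y* = 26.7.
From dx/dt = 0: 1.03(1 - x*/421) = 0.0359·26.7, giving x* = 421·(1 - 0.931) = 28.9.
From dy/dt = 0: 0.00955·28.9 - 0.0792 = 0.0194z*, so z* = 0.197/0.0194 = 10.2.

x* ≈ 28.9, y* ≈ 26.7, z* ≈ 10.2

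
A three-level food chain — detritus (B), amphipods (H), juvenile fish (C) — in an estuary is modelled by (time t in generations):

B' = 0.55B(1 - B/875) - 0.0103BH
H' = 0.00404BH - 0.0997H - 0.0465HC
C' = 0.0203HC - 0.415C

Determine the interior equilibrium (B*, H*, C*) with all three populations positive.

B* ≈ 540, H* ≈ 20.4, C* ≈ 44.8

From dC/dt = 0: 0.0203H* = 0.415, so H* = 20.4.
From dB/dt = 0: 0.55(1 - B*/875) = 0.0103·20.4, giving B* = 875·(1 - 0.383) = 540.
From dH/dt = 0: 0.00404·540 - 0.0997 = 0.0465C*, so C* = 2.08/0.0465 = 44.8.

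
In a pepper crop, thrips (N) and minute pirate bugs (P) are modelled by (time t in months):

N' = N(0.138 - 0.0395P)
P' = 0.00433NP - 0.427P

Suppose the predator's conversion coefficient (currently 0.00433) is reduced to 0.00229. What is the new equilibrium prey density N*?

At the interior fixed point, setting dP/dt = 0 with P > 0 fixes N* = (predator death rate)/(NP coefficient) — independent of the other coefficients.
With the change, N* = 0.427/0.00229 = 186; it rises from 98.6.

N* ≈ 186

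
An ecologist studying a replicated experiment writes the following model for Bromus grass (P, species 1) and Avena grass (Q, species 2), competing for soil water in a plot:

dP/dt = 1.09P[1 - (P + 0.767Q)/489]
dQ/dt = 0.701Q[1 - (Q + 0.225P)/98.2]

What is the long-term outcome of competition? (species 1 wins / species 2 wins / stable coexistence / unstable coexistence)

Compare the nullcline intercepts: K1/α12 = 489/0.767 = 638 > K2 = 98.2; K2/α21 = 98.2/0.225 = 436 < K1 = 489.
Since the inequalities point opposite ways, species 1 can invade but species 2 cannot.

species 1 excludes species 2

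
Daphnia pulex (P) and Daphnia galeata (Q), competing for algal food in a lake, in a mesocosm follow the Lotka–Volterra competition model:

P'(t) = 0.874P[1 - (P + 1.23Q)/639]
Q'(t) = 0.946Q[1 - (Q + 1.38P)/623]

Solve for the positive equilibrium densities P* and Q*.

P* ≈ 183, Q* ≈ 371

Setting both brackets to zero gives the nullclines P + 1.23Q = 639 and 1.38P + Q = 623.
Substituting Q = 623 - 1.38P into the first: P(1 - 1.23·1.38) = 639 - 1.23·623.
So P* = -127/-0.697 = 183, and then Q* = 623 - 1.38·183 = 371.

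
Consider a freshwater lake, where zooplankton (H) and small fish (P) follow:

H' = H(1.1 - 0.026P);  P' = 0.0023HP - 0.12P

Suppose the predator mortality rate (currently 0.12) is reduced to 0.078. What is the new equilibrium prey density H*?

At the interior fixed point, setting dP/dt = 0 with P > 0 fixes H* = (predator death rate)/(HP coefficient) — independent of the other coefficients.
With the change, H* = 0.078/0.0023 = 33.9; it falls from 52.2.

H* ≈ 33.9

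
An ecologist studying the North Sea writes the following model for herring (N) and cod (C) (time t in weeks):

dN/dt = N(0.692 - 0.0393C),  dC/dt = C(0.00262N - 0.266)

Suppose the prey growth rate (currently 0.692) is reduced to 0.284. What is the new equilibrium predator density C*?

C* ≈ 7.23

At the interior fixed point, setting dN/dt = 0 with N > 0 fixes C* = (prey growth rate)/(NC coefficient) — independent of the other coefficients.
With the change, C* = 0.284/0.0393 = 7.23; it falls from 17.6.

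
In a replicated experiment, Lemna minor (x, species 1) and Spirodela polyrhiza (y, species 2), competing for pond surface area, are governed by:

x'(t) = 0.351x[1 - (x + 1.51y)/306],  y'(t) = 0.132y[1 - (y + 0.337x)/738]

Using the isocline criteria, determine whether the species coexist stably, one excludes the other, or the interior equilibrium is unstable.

species 2 excludes species 1

Compare the nullcline intercepts: K1/α12 = 306/1.51 = 203 < K2 = 738; K2/α21 = 738/0.337 = 2190 > K1 = 306.
Since the inequalities point opposite ways, species 2 can invade but species 1 cannot.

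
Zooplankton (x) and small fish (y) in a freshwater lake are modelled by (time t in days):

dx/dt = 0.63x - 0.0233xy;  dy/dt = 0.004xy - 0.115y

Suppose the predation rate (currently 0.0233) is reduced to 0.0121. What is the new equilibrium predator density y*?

At the interior fixed point, setting dx/dt = 0 with x > 0 fixes y* = (prey growth rate)/(xy coefficient) — independent of the other coefficients.
With the change, y* = 0.63/0.0121 = 52.1; it rises from 27.

y* ≈ 52.1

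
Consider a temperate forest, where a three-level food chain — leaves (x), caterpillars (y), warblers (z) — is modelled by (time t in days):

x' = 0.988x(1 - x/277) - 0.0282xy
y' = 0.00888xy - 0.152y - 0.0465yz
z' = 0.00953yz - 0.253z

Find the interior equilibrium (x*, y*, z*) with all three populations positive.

From dz/dt = 0: 0.00953y* = 0.253, so y* = 26.5.
From dx/dt = 0: 0.988(1 - x*/277) = 0.0282·26.5, giving x* = 277·(1 - 0.758) = 67.1.
From dy/dt = 0: 0.00888·67.1 - 0.152 = 0.0465z*, so z* = 0.444/0.0465 = 9.55.

x* ≈ 67.1, y* ≈ 26.5, z* ≈ 9.55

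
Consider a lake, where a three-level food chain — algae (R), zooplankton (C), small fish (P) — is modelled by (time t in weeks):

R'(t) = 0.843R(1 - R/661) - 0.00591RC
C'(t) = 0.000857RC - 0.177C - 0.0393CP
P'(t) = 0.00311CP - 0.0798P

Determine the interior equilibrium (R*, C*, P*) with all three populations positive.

From dP/dt = 0: 0.00311C* = 0.0798, so C* = 25.7.
From dR/dt = 0: 0.843(1 - R*/661) = 0.00591·25.7, giving R* = 661·(1 - 0.18) = 542.
From dC/dt = 0: 0.000857·542 - 0.177 = 0.0393P*, so P* = 0.288/0.0393 = 7.32.

R* ≈ 542, C* ≈ 25.7, P* ≈ 7.32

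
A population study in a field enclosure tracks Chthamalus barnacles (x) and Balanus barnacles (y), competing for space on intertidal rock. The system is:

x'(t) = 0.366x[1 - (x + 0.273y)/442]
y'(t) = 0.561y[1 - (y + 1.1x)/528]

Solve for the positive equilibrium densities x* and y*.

x* ≈ 426, y* ≈ 59.7

Setting both brackets to zero gives the nullclines x + 0.273y = 442 and 1.1x + y = 528.
Substituting y = 528 - 1.1x into the first: x(1 - 0.273·1.1) = 442 - 0.273·528.
So x* = 298/0.7 = 426, and then y* = 528 - 1.1·426 = 59.7.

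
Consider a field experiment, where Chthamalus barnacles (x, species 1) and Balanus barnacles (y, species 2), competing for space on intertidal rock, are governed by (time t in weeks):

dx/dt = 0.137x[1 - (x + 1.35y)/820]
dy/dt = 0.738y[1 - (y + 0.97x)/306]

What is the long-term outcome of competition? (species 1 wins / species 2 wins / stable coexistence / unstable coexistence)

species 1 excludes species 2

Compare the nullcline intercepts: K1/α12 = 820/1.35 = 607 > K2 = 306; K2/α21 = 306/0.97 = 315 < K1 = 820.
Since the inequalities point opposite ways, species 1 can invade but species 2 cannot.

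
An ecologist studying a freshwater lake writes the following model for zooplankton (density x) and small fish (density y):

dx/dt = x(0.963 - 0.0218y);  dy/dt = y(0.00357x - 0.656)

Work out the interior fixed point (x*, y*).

x* ≈ 184, y* ≈ 44.2

Set dy/dt = 0 with y > 0: 0.00357x - 0.656 = 0, so x* = 0.656/0.00357 = 184.
Set dx/dt = 0 with x > 0: 0.963 - 0.0218y = 0, so y* = 0.963/0.0218 = 44.2.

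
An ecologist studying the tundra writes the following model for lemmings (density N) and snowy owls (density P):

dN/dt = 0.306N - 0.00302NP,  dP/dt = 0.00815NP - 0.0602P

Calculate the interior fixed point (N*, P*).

N* ≈ 7.39, P* ≈ 101

Set dP/dt = 0 with P > 0: 0.00815N - 0.0602 = 0, so N* = 0.0602/0.00815 = 7.39.
Set dN/dt = 0 with N > 0: 0.306 - 0.00302P = 0, so P* = 0.306/0.00302 = 101.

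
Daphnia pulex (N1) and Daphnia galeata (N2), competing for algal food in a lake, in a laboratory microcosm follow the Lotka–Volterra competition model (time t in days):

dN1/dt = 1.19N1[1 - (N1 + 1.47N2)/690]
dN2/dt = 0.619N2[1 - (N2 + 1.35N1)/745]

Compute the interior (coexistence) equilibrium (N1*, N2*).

N1* ≈ 412, N2* ≈ 189

Setting both brackets to zero gives the nullclines N1 + 1.47N2 = 690 and 1.35N1 + N2 = 745.
Substituting N2 = 745 - 1.35N1 into the first: N1(1 - 1.47·1.35) = 690 - 1.47·745.
So N1* = -405/-0.985 = 412, and then N2* = 745 - 1.35·412 = 189.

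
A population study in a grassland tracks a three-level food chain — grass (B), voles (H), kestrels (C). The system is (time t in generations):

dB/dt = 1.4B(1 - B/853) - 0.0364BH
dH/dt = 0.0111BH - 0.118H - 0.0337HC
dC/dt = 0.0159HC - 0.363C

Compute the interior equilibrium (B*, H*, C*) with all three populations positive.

B* ≈ 347, H* ≈ 22.8, C* ≈ 111

From dC/dt = 0: 0.0159H* = 0.363, so H* = 22.8.
From dB/dt = 0: 1.4(1 - B*/853) = 0.0364·22.8, giving B* = 853·(1 - 0.594) = 347.
From dH/dt = 0: 0.0111·347 - 0.118 = 0.0337C*, so C* = 3.73/0.0337 = 111.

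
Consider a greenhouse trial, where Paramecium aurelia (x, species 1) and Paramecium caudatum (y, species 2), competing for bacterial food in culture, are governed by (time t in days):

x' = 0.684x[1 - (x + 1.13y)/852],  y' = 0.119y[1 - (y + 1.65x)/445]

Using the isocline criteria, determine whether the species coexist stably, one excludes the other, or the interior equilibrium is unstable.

species 1 excludes species 2

Compare the nullcline intercepts: K1/α12 = 852/1.13 = 754 > K2 = 445; K2/α21 = 445/1.65 = 270 < K1 = 852.
Since the inequalities point opposite ways, species 1 can invade but species 2 cannot.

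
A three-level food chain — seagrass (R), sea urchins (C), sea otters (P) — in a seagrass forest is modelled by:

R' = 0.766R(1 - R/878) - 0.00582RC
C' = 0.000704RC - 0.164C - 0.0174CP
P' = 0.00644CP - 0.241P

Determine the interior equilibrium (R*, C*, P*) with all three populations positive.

R* ≈ 628, C* ≈ 37.4, P* ≈ 16

From dP/dt = 0: 0.00644C* = 0.241, so C* = 37.4.
From dR/dt = 0: 0.766(1 - R*/878) = 0.00582·37.4, giving R* = 878·(1 - 0.284) = 628.
From dC/dt = 0: 0.000704·628 - 0.164 = 0.0174P*, so P* = 0.278/0.0174 = 16.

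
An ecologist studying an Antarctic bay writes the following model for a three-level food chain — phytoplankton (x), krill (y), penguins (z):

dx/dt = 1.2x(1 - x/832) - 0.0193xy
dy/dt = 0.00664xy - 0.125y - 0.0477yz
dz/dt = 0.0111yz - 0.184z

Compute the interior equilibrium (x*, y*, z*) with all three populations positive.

From dz/dt = 0: 0.0111y* = 0.184, so y* = 16.6.
From dx/dt = 0: 1.2(1 - x*/832) = 0.0193·16.6, giving x* = 832·(1 - 0.267) = 610.
From dy/dt = 0: 0.00664·610 - 0.125 = 0.0477z*, so z* = 3.93/0.0477 = 82.3.

x* ≈ 610, y* ≈ 16.6, z* ≈ 82.3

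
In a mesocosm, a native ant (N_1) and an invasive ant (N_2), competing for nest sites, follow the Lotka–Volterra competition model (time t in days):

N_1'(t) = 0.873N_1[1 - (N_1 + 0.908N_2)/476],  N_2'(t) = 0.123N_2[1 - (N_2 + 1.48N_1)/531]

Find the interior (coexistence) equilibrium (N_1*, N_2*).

Setting both brackets to zero gives the nullclines N_1 + 0.908N_2 = 476 and 1.48N_1 + N_2 = 531.
Substituting N_2 = 531 - 1.48N_1 into the first: N_1(1 - 0.908·1.48) = 476 - 0.908·531.
So N_1* = -6.15/-0.344 = 17.9, and then N_2* = 531 - 1.48·17.9 = 505.

N_1* ≈ 17.9, N_2* ≈ 505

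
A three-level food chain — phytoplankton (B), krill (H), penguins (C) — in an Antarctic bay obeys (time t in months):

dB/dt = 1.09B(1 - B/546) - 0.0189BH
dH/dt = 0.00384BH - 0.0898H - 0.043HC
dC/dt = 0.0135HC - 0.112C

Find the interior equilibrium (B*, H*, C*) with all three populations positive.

B* ≈ 467, H* ≈ 8.3, C* ≈ 39.7

From dC/dt = 0: 0.0135H* = 0.112, so H* = 8.3.
From dB/dt = 0: 1.09(1 - B*/546) = 0.0189·8.3, giving B* = 546·(1 - 0.144) = 467.
From dH/dt = 0: 0.00384·467 - 0.0898 = 0.043C*, so C* = 1.71/0.043 = 39.7.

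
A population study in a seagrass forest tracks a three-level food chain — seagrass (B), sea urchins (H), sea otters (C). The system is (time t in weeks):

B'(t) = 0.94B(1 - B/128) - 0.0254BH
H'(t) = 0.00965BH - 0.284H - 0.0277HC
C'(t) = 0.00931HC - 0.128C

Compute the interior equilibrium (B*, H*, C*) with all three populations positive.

From dC/dt = 0: 0.00931H* = 0.128, so H* = 13.7.
From dB/dt = 0: 0.94(1 - B*/128) = 0.0254·13.7, giving B* = 128·(1 - 0.372) = 80.4.
From dH/dt = 0: 0.00965·80.4 - 0.284 = 0.0277C*, so C* = 0.492/0.0277 = 17.8.

B* ≈ 80.4, H* ≈ 13.7, C* ≈ 17.8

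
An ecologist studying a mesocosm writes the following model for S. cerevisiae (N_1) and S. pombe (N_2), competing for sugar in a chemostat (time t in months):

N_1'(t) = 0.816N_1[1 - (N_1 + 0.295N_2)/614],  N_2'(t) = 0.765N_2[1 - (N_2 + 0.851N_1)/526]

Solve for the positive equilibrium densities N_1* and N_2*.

Setting both brackets to zero gives the nullclines N_1 + 0.295N_2 = 614 and 0.851N_1 + N_2 = 526.
Substituting N_2 = 526 - 0.851N_1 into the first: N_1(1 - 0.295·0.851) = 614 - 0.295·526.
So N_1* = 459/0.749 = 613, and then N_2* = 526 - 0.851·613 = 4.65.

N_1* ≈ 613, N_2* ≈ 4.65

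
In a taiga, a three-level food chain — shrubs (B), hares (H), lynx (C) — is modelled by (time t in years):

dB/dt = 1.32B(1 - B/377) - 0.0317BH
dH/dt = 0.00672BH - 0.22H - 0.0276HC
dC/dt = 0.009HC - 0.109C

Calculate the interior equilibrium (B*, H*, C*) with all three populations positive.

B* ≈ 267, H* ≈ 12.1, C* ≈ 57.1

From dC/dt = 0: 0.009H* = 0.109, so H* = 12.1.
From dB/dt = 0: 1.32(1 - B*/377) = 0.0317·12.1, giving B* = 377·(1 - 0.291) = 267.
From dH/dt = 0: 0.00672·267 - 0.22 = 0.0276C*, so C* = 1.58/0.0276 = 57.1.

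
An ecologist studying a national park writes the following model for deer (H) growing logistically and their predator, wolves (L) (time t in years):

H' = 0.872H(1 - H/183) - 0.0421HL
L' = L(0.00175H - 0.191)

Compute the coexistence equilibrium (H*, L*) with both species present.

H* ≈ 109, L* ≈ 8.36

From dL/dt = 0 with L > 0: 0.00175H* = 0.191, so H* = 109.
Substitute into dH/dt = 0: 0.872(1 - 109/183) = 0.0421L*.
The bracket is 0.404, giving L* = 0.352/0.0421 = 8.36.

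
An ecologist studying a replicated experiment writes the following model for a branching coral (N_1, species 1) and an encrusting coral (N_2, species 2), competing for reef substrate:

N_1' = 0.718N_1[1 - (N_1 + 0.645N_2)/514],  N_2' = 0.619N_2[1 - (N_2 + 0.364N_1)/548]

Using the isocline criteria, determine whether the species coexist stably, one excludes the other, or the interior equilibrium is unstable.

Compare the nullcline intercepts: K1/α12 = 514/0.645 = 797 > K2 = 548; K2/α21 = 548/0.364 = 1510 > K1 = 514.
Since both inequalities hold, each species can invade when rare, so the interior equilibrium is stable.

stable coexistence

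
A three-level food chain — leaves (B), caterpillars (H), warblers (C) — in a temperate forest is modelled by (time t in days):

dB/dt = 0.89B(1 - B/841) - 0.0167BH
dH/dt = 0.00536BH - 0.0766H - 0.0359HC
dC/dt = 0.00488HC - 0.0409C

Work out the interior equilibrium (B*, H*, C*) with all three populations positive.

B* ≈ 709, H* ≈ 8.38, C* ≈ 104

From dC/dt = 0: 0.00488H* = 0.0409, so H* = 8.38.
From dB/dt = 0: 0.89(1 - B*/841) = 0.0167·8.38, giving B* = 841·(1 - 0.157) = 709.
From dH/dt = 0: 0.00536·709 - 0.0766 = 0.0359C*, so C* = 3.72/0.0359 = 104.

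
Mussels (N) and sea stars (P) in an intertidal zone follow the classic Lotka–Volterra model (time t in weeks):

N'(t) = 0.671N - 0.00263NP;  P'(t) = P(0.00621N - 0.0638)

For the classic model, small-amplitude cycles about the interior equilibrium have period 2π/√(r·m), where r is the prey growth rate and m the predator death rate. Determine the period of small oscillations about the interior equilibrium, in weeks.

T ≈ 30.4 weeks

Here r = 0.671 and m = 0.0638, so r·m = 0.0428.
ω = √0.0428 = 0.207 per week, hence T = 2π/ω ≈ 30.4 weeks.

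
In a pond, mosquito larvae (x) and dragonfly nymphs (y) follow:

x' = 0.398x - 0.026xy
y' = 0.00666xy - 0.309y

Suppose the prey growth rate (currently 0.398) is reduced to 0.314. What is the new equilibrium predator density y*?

At the interior fixed point, setting dx/dt = 0 with x > 0 fixes y* = (prey growth rate)/(xy coefficient) — independent of the other coefficients.
With the change, y* = 0.314/0.026 = 12.1; it falls from 15.3.

y* ≈ 12.1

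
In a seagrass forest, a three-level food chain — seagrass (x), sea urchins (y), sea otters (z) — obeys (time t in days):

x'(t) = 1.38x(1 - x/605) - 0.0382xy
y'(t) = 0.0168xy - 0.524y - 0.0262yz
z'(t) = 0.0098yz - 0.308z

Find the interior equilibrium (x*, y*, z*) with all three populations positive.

x* ≈ 78.7, y* ≈ 31.4, z* ≈ 30.4

From dz/dt = 0: 0.0098y* = 0.308, so y* = 31.4.
From dx/dt = 0: 1.38(1 - x*/605) = 0.0382·31.4, giving x* = 605·(1 - 0.87) = 78.7.
From dy/dt = 0: 0.0168·78.7 - 0.524 = 0.0262z*, so z* = 0.798/0.0262 = 30.4.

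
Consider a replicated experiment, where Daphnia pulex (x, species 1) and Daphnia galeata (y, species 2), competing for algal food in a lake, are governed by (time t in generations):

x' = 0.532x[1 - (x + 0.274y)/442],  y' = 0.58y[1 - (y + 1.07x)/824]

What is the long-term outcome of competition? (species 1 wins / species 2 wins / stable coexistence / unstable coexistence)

Compare the nullcline intercepts: K1/α12 = 442/0.274 = 1610 > K2 = 824; K2/α21 = 824/1.07 = 770 > K1 = 442.
Since both inequalities hold, each species can invade when rare, so the interior equilibrium is stable.

stable coexistence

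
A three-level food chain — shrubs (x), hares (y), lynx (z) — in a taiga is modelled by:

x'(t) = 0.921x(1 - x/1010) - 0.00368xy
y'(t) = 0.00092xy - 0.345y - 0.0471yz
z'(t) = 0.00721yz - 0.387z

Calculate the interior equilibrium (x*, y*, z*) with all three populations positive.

From dz/dt = 0: 0.00721y* = 0.387, so y* = 53.7.
From dx/dt = 0: 0.921(1 - x*/1010) = 0.00368·53.7, giving x* = 1010·(1 - 0.214) = 793.
From dy/dt = 0: 0.00092·793 - 0.345 = 0.0471z*, so z* = 0.385/0.0471 = 8.17.

x* ≈ 793, y* ≈ 53.7, z* ≈ 8.17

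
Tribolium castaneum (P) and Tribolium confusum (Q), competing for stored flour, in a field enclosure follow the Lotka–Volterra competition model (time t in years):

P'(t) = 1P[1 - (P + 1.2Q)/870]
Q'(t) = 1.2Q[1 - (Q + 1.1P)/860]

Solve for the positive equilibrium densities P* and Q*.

P* ≈ 506, Q* ≈ 303

Setting both brackets to zero gives the nullclines P + 1.2Q = 870 and 1.1P + Q = 860.
Substituting Q = 860 - 1.1P into the first: P(1 - 1.2·1.1) = 870 - 1.2·860.
So P* = -162/-0.32 = 506, and then Q* = 860 - 1.1·506 = 303.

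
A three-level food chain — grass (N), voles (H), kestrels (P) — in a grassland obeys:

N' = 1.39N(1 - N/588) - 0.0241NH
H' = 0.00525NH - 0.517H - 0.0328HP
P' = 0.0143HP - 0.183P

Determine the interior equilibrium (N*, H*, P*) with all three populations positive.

N* ≈ 458, H* ≈ 12.8, P* ≈ 57.5

From dP/dt = 0: 0.0143H* = 0.183, so H* = 12.8.
From dN/dt = 0: 1.39(1 - N*/588) = 0.0241·12.8, giving N* = 588·(1 - 0.222) = 458.
From dH/dt = 0: 0.00525·458 - 0.517 = 0.0328P*, so P* = 1.89/0.0328 = 57.5.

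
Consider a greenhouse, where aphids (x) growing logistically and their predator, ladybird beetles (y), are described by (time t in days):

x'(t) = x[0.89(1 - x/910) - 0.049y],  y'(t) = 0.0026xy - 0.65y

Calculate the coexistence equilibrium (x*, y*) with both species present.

x* ≈ 250, y* ≈ 13.2

From dy/dt = 0 with y > 0: 0.0026x* = 0.65, so x* = 250.
Substitute into dx/dt = 0: 0.89(1 - 250/910) = 0.049y*.
The bracket is 0.725, giving y* = 0.645/0.049 = 13.2.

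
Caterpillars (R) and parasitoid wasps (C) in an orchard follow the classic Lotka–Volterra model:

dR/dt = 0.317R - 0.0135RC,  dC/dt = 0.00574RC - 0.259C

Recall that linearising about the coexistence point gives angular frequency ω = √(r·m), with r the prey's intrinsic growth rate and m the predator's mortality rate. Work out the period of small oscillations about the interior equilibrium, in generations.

Here r = 0.317 and m = 0.259, so r·m = 0.0821.
ω = √0.0821 = 0.287 per generation, hence T = 2π/ω ≈ 21.9 generations.

T ≈ 21.9 generations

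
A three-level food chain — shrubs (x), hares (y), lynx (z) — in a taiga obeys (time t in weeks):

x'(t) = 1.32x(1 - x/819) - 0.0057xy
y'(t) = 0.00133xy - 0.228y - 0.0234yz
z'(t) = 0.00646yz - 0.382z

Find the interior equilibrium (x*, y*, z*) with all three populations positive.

x* ≈ 610, y* ≈ 59.1, z* ≈ 24.9

From dz/dt = 0: 0.00646y* = 0.382, so y* = 59.1.
From dx/dt = 0: 1.32(1 - x*/819) = 0.0057·59.1, giving x* = 819·(1 - 0.255) = 610.
From dy/dt = 0: 0.00133·610 - 0.228 = 0.0234z*, so z* = 0.583/0.0234 = 24.9.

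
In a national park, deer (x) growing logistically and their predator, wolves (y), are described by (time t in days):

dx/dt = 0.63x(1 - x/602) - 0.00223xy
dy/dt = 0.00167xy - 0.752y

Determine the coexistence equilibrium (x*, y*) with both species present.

From dy/dt = 0 with y > 0: 0.00167x* = 0.752, so x* = 450.
Substitute into dx/dt = 0: 0.63(1 - 450/602) = 0.00223y*.
The bracket is 0.252, giving y* = 0.159/0.00223 = 71.2.

x* ≈ 450, y* ≈ 71.2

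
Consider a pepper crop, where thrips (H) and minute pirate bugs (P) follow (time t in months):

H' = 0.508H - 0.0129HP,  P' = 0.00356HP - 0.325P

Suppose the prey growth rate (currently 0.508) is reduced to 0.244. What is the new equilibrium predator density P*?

At the interior fixed point, setting dH/dt = 0 with H > 0 fixes P* = (prey growth rate)/(HP coefficient) — independent of the other coefficients.
With the change, P* = 0.244/0.0129 = 18.9; it falls from 39.4.

P* ≈ 18.9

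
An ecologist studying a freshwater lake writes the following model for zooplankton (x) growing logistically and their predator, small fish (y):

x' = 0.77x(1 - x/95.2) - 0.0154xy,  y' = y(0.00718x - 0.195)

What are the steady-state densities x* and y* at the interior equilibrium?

From dy/dt = 0 with y > 0: 0.00718x* = 0.195, so x* = 27.2.
Substitute into dx/dt = 0: 0.77(1 - 27.2/95.2) = 0.0154y*.
The bracket is 0.715, giving y* = 0.55/0.0154 = 35.7.

x* ≈ 27.2, y* ≈ 35.7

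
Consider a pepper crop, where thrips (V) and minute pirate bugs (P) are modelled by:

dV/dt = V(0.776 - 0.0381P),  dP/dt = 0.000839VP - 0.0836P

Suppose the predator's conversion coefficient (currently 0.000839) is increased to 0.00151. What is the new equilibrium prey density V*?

At the interior fixed point, setting dP/dt = 0 with P > 0 fixes V* = (predator death rate)/(VP coefficient) — independent of the other coefficients.
With the change, V* = 0.0836/0.00151 = 55.4; it falls from 99.6.

V* ≈ 55.4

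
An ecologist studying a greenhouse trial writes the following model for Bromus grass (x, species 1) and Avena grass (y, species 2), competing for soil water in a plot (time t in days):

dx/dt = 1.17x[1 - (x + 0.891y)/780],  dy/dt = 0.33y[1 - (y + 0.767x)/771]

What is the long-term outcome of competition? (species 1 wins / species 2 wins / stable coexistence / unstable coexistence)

stable coexistence

Compare the nullcline intercepts: K1/α12 = 780/0.891 = 875 > K2 = 771; K2/α21 = 771/0.767 = 1010 > K1 = 780.
Since both inequalities hold, each species can invade when rare, so the interior equilibrium is stable.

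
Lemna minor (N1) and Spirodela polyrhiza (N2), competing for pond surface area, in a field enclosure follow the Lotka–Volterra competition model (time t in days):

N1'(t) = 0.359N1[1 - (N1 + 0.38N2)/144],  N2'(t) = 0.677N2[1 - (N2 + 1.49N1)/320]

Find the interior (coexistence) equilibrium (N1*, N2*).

Setting both brackets to zero gives the nullclines N1 + 0.38N2 = 144 and 1.49N1 + N2 = 320.
Substituting N2 = 320 - 1.49N1 into the first: N1(1 - 0.38·1.49) = 144 - 0.38·320.
So N1* = 22.4/0.434 = 51.6, and then N2* = 320 - 1.49·51.6 = 243.

N1* ≈ 51.6, N2* ≈ 243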